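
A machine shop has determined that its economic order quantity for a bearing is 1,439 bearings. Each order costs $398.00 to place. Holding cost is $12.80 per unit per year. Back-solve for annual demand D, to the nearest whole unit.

The basic EOQ model gives Q* = √(2DS/H); rearrange for the unknown.
From Q* = √(2DS/H): D = Q*²H / (2S) = 1,439² × 12.8 / (2 × 398) = 33298.026.

D ≈ 33,298 bearings per year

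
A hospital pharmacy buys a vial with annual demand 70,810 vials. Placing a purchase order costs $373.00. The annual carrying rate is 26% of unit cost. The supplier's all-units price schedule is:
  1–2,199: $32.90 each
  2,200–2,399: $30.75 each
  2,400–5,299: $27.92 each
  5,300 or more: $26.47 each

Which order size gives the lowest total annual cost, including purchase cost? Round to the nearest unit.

Holding cost per unit per year at price C is H = 0.26·C.
For each price level, check whether its EOQ is feasible; otherwise the best quantity at that price is the breakpoint.
Tier 1 ($32.90): EOQ = 2485.0 exceeds tier's upper bound 2199, so this tier is dominated.
Tier 2 ($30.75): EOQ = 2570.4 exceeds tier's upper bound 2399, so this tier is dominated.
EOQ at $27.92 = 2697.6 (feasible in tier 3): TC = 70,810×$27.92 + (70,810/2697.6)×373 + (2697.6/2)×0.26×$27.92 = $1,996,597.38.
EOQ at $26.47 = 2770.5 < 5300, so use break Q=5300: TC = 70,810×$26.47 + (70,810/5300.0)×373 + (5300.0/2)×0.26×$26.47 = $1,897,561.95.
Lowest total cost is $1,897,561.95 at Q = 5300.0.

Q* ≈ 5,300 vials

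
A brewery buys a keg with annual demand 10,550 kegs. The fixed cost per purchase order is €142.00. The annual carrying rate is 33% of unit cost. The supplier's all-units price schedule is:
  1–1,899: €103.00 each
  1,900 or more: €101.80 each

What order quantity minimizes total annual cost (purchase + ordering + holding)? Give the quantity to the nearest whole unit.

Q* ≈ 297 kegs

Holding cost per unit per year at price C is H = 0.33·C.
Candidates are each tier's EOQ (if it falls in that tier) and each price-break quantity.
EOQ at €103.00 = 296.9 (feasible in tier 1): TC = 10,550×€103.00 + (10,550/296.9)×142 + (296.9/2)×0.33×€103.00 = €1,096,741.62.
EOQ at €101.80 = 298.6 < 1900, so use break Q=1900: TC = 10,550×€101.80 + (10,550/1900.0)×142 + (1900.0/2)×0.33×€101.80 = €1,106,692.77.
Lowest total cost is €1,096,741.62 at Q = 296.9.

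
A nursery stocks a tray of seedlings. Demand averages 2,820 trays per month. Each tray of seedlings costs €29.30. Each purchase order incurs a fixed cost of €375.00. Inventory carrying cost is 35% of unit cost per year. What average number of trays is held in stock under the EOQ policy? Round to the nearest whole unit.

Average inventory ≈ 787 trays

Annual demand D = 2,820 × 12 = 33,840.
Holding cost H = 0.35 × €29.30 = €10.2550 per unit per year.
The optimal lot size = √(2DS/H) = √(2 × 33,840 × 375 / 10.255) ≈ 1573.18.
Average inventory = Q*/2 ≈ 1573.18 / 2 = 786.589.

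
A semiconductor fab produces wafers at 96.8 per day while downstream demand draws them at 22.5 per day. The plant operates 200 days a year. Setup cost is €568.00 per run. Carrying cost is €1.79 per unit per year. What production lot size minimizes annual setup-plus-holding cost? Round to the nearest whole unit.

Annual demand D = 22.5 × 200 = 4,500.
Production build-up factor (1 − d/p) = 1 − 22.5/96.8 = 0.7676.
Q* = √(2DS / (H(1 − d/p))) = √(2 × 4,500 × 568 / (1.79 × 0.7676)).
= √(5,112,000 / 1.3739) ≈ 1928.911.

Q* ≈ 1,929 wafers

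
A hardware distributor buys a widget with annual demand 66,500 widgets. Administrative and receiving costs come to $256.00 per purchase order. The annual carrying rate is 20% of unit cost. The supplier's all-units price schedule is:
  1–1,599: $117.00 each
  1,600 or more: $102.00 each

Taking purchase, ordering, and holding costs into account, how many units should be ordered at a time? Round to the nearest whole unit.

Q* ≈ 1,600 widgets

Holding cost per unit per year at price C is H = 0.20·C.
Evaluate total cost at each tier's feasible EOQ or, if the EOQ is below the tier, at the tier's minimum quantity.
EOQ at $117.00 = 1206.3 (feasible in tier 1): TC = 66,500×$117.00 + (66,500/1206.3)×256 + (1206.3/2)×0.20×$117.00 = $7,808,726.29.
EOQ at $102.00 = 1291.9 < 1600, so use break Q=1600: TC = 66,500×$102.00 + (66,500/1600.0)×256 + (1600.0/2)×0.20×$102.00 = $6,809,960.00.
Lowest total cost is $6,809,960.00 at Q = 1600.0.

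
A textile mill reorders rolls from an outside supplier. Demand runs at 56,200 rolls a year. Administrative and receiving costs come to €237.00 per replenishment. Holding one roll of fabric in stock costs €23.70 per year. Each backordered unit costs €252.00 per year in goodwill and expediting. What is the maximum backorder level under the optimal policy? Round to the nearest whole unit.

S* ≈ 95 rolls

With planned backorders, Q* = √(2DS/H) · √((H+B)/B).
√(2DS/H) = √(2 × 56,200 × 237 / 23.7) = 1060.189.
√((H+B)/B) = √((23.7+252)/252) = 1.0460.
Q* ≈ 1108.923.
S* = Q* · H/(H+B) = 1108.923 × 23.7/275.7 ≈ 95.326.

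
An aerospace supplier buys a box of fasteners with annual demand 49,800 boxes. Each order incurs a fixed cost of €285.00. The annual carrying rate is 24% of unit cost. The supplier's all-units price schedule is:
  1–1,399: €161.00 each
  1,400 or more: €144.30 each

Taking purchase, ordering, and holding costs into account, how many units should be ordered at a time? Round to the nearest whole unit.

Q* ≈ 1,400 boxes

Holding cost per unit per year at price C is H = 0.24·C.
For each price level, check whether its EOQ is feasible; otherwise the best quantity at that price is the breakpoint.
EOQ at €161.00 = 857.1 (feasible in tier 1): TC = 49,800×€161.00 + (49,800/857.1)×285 + (857.1/2)×0.24×€161.00 = €8,050,918.50.
EOQ at €144.30 = 905.3 < 1400, so use break Q=1400: TC = 49,800×€144.30 + (49,800/1400.0)×285 + (1400.0/2)×0.24×€144.30 = €7,220,520.26.
Lowest total cost is €7,220,520.26 at Q = 1400.0.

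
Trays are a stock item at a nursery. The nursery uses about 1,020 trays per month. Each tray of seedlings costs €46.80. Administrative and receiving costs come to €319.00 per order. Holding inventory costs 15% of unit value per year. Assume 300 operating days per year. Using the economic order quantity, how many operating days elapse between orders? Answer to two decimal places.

Annual demand D = 1,020 × 12 = 12,240.
Holding cost H = 0.15 × €46.80 = €7.0200 per unit per year.
The optimal lot size = √(2DS/H) = √(2 × 12,240 × 319 / 7.02) ≈ 1054.71.
Cycle time = Q*/D × 300 = 1054.71 / 12,240 × 300 ≈ 25.851 days.

T ≈ 25.85 days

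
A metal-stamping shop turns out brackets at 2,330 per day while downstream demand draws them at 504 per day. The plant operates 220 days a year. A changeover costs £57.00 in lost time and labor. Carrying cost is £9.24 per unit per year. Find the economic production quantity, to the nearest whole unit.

Annual demand D = 504 × 220 = 110,880.
Production build-up factor (1 − d/p) = 1 − 504/2,330 = 0.7837.
Q* = √(2DS / (H(1 − d/p))) = √(2 × 110,880 × 57 / (9.24 × 0.7837)).
= √(12,640,320 / 7.2413) ≈ 1321.206.

Q* ≈ 1,321 brackets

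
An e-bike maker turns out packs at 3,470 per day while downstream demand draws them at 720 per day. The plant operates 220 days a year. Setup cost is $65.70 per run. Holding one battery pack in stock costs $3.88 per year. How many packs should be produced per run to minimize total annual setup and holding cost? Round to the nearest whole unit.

Q* ≈ 2,602 packs

Annual demand D = 720 × 220 = 158,400.
Production build-up factor (1 − d/p) = 1 − 720/3,470 = 0.7925.
Q* = √(2DS / (H(1 − d/p))) = √(2 × 158,400 × 65.7 / (3.88 × 0.7925)).
= √(20,813,760 / 3.0749) ≈ 2601.703.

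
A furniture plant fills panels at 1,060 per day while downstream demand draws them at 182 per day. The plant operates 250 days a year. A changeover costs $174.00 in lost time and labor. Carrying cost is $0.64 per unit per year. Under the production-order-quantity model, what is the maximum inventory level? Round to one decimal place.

Annual demand D = 182 × 250 = 45,500.
Production build-up factor (1 − d/p) = 1 − 182/1,060 = 0.8283.
Q* = √(2DS / (H(1 − d/p))) = √(2 × 45,500 × 174 / (0.64 × 0.8283)).
= √(15,834,000 / 0.5301) ≈ 5465.262.
Maximum inventory = Q*(1 − d/p) = 5465.262 × 0.8283 ≈ 4526.887.

I_max ≈ 4,526.9 panels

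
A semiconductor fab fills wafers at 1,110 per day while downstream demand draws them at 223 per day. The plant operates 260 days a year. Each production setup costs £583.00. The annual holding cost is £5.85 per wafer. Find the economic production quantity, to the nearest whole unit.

Annual demand D = 223 × 260 = 57,980.
Production build-up factor (1 − d/p) = 1 − 223/1,110 = 0.7991.
Q* = √(2DS / (H(1 − d/p))) = √(2 × 57,980 × 583 / (5.85 × 0.7991)).
= √(67,604,680 / 4.6747) ≈ 3802.858.

Q* ≈ 3,803 wafers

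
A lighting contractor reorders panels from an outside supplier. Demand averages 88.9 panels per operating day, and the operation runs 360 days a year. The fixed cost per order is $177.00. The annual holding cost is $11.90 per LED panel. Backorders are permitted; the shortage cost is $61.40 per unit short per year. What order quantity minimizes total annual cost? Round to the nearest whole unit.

Annual demand D = 88.9 × 360 = 32,004.
With planned backorders, Q* = √(2DS/H) · √((H+B)/B).
√(2DS/H) = √(2 × 32,004 × 177 / 11.9) = 975.731.
√((H+B)/B) = √((11.9+61.4)/61.4) = 1.0926.
Q* ≈ 1066.100.

Q* ≈ 1,066 panels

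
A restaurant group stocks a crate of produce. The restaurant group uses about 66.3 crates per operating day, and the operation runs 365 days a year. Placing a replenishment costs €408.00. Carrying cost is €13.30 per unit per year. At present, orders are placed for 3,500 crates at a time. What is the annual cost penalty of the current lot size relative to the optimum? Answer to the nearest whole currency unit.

Annual demand D = 66.3 × 365 = 24,199.5.
EOQ = √(2DS/H) = √(2 × 24,199.5 × 408 / 13.3) ≈ 1218.49.
Cost at Q* = (D/Q*)S + (Q*/2)H = √(2DSH) ≈ €16,205.94.
Cost at Q = 3,500: (24,199.5/3,500)×408 + (3,500/2)×13.3 = €2,820.97 + €23,275.00 = €26,095.97.
Excess = €26,095.97 − €16,205.94 = €9,890.04.

Extra cost ≈ €9,890 per year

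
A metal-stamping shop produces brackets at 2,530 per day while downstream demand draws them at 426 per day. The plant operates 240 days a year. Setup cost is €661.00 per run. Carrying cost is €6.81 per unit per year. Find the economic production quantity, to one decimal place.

Q* ≈ 4,885.3 brackets

Annual demand D = 426 × 240 = 102,240.
Production build-up factor (1 − d/p) = 1 − 426/2,530 = 0.8316.
Q* = √(2DS / (H(1 − d/p))) = √(2 × 102,240 × 661 / (6.81 × 0.8316)).
= √(135,161,280 / 5.6633) ≈ 4885.286.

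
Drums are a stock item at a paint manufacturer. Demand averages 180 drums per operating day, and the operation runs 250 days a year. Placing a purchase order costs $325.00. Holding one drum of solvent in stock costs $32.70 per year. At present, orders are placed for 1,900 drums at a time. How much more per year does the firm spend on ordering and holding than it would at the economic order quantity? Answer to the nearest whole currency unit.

Annual demand D = 180 × 250 = 45,000.
EOQ = √(2DS/H) = √(2 × 45,000 × 325 / 32.7) ≈ 945.78.
Cost at Q* = (D/Q*)S + (Q*/2)H = √(2DSH) ≈ $30,926.93.
Cost at Q = 1,900: (45,000/1,900)×325 + (1,900/2)×32.7 = $7,697.37 + $31,065.00 = $38,762.37.
Excess = $38,762.37 − $30,926.93 = $7,835.44.

Extra cost ≈ $7,835 per year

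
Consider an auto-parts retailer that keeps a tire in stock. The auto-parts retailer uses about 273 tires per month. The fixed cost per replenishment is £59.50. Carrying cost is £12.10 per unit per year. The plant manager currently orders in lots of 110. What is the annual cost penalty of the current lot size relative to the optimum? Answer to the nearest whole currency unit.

Extra cost ≈ £266 per year

Annual demand D = 273 × 12 = 3,276.
EOQ = √(2DS/H) = √(2 × 3,276 × 59.5 / 12.1) ≈ 179.50.
Cost at Q* = (D/Q*)S + (Q*/2)H = √(2DSH) ≈ £2,171.89.
Cost at Q = 110: (3,276/110)×59.5 + (110/2)×12.1 = £1,772.02 + £665.50 = £2,437.52.
Excess = £2,437.52 − £2,171.89 = £265.63.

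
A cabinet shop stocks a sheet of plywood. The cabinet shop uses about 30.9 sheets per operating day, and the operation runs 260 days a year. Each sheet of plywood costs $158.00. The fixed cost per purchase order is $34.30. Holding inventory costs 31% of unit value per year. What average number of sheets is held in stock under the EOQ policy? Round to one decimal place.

Average inventory ≈ 53.0 sheets

Annual demand D = 30.9 × 260 = 8,034.
Holding cost H = 0.31 × $158.00 = $48.9800 per unit per year.
EOQ = √(2DS/H) = √(2 × 8,034 × 34.3 / 48.98) ≈ 106.08.
Average inventory = Q*/2 ≈ 106.08 / 2 = 53.038.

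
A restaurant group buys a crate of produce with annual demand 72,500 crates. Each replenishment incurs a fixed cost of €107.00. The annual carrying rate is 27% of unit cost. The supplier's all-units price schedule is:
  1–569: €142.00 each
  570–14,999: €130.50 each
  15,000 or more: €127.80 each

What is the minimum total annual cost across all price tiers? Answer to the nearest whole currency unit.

TC* ≈ €9,484,631

Holding cost per unit per year at price C is H = 0.27·C.
Candidates are each tier's EOQ (if it falls in that tier) and each price-break quantity.
Tier 1 (€142.00): EOQ = 636.1 exceeds tier's upper bound 569, so this tier is dominated.
EOQ at €130.50 = 663.6 (feasible in tier 2): TC = 72,500×€130.50 + (72,500/663.6)×107 + (663.6/2)×0.27×€130.50 = €9,484,631.00.
EOQ at €127.80 = 670.5 < 15000, so use break Q=15000: TC = 72,500×€127.80 + (72,500/15000.0)×107 + (15000.0/2)×0.27×€127.80 = €9,524,812.17.
Lowest total cost among the candidates is at Q = 663.6.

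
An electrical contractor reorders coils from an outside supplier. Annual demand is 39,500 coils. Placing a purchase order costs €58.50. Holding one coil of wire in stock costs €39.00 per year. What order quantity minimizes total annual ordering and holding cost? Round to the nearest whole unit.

Q* ≈ 344 coils

EOQ = √(2DS / H) = √(2 × 39,500 × 58.5 / 39).
= √(4,621,500 / 39) = √118,500 ≈ 344.238.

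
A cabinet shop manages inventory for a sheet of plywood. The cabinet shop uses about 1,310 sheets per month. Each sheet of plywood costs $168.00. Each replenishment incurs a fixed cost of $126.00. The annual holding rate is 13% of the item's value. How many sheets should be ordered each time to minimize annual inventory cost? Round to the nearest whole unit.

Annual demand D = 1,310 × 12 = 15,720.
Holding cost H = 0.13 × $168.00 = $21.8400 per unit per year.
EOQ = √(2DS / H) = √(2 × 15,720 × 126 / 21.84).
= √(3,961,440 / 21.84) = √181,384.6154 ≈ 425.893.

Q* ≈ 426 sheets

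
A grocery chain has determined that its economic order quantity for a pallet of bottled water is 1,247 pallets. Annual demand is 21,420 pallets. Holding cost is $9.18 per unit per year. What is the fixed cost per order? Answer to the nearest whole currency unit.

Squaring Q* = √(2DS/H) gives Q*² = 2DS/H.
From Q* = √(2DS/H): S = Q*²H / (2D) = 1,247² × 9.18 / (2 × 21,420) = 333.2162.

S ≈ $333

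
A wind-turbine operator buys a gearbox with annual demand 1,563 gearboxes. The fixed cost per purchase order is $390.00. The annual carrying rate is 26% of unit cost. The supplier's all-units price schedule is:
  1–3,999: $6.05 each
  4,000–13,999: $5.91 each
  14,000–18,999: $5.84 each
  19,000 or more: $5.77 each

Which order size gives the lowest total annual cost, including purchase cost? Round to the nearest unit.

Holding cost per unit per year at price C is H = 0.26·C.
For each price level, check whether its EOQ is feasible; otherwise the best quantity at that price is the breakpoint.
EOQ at $6.05 = 880.4 (feasible in tier 1): TC = 1,563×$6.05 + (1,563/880.4)×390 + (880.4/2)×0.26×$6.05 = $10,840.96.
EOQ at $5.91 = 890.7 < 4000, so use break Q=4000: TC = 1,563×$5.91 + (1,563/4000.0)×390 + (4000.0/2)×0.26×$5.91 = $12,462.92.
EOQ at $5.84 = 896.1 < 14000, so use break Q=14000: TC = 1,563×$5.84 + (1,563/14000.0)×390 + (14000.0/2)×0.26×$5.84 = $19,800.26.
EOQ at $5.77 = 901.5 < 19000, so use break Q=19000: TC = 1,563×$5.77 + (1,563/19000.0)×390 + (19000.0/2)×0.26×$5.77 = $23,302.49.
Lowest total cost is $10,840.96 at Q = 880.4.

Q* ≈ 880 gearboxes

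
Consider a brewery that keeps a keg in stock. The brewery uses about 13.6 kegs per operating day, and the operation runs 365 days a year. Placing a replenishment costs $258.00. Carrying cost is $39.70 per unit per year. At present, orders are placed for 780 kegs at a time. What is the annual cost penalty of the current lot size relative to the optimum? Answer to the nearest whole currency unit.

Annual demand D = 13.6 × 365 = 4,964.
EOQ = √(2DS/H) = √(2 × 4,964 × 258 / 39.7) ≈ 254.01.
Cost at Q* = (D/Q*)S + (Q*/2)H = √(2DSH) ≈ $10,084.07.
Cost at Q = 780: (4,964/780)×258 + (780/2)×39.7 = $1,641.94 + $15,483.00 = $17,124.94.
Excess = $17,124.94 − $10,084.07 = $7,040.87.

Extra cost ≈ $7,041 per year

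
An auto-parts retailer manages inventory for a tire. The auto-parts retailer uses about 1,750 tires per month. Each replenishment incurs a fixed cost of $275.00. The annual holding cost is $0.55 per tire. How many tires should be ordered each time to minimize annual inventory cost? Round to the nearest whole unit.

Q* ≈ 4,583 tires

Annual demand D = 1,750 × 12 = 21,000.
EOQ = √(2DS / H) = √(2 × 21,000 × 275 / 0.55).
= √(11,550,000 / 0.55) = √21,000,000 ≈ 4582.576.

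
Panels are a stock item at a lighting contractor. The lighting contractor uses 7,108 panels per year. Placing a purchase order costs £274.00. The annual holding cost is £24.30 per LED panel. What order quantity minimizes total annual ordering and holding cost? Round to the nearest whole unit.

EOQ = √(2DS / H) = √(2 × 7,108 × 274 / 24.3).
= √(3,895,184 / 24.3) = √160,295.6379 ≈ 400.369.

Q* ≈ 400 panels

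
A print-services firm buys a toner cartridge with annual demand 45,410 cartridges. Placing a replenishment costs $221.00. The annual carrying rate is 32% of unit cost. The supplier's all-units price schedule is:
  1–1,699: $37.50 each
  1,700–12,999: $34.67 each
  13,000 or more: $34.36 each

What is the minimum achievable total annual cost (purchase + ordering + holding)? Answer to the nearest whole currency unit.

Holding cost per unit per year at price C is H = 0.32·C.
Candidates are each tier's EOQ (if it falls in that tier) and each price-break quantity.
EOQ at $37.50 = 1293.3 (feasible in tier 1): TC = 45,410×$37.50 + (45,410/1293.3)×221 + (1293.3/2)×0.32×$37.50 = $1,718,394.49.
EOQ at $34.67 = 1345.0 < 1700, so use break Q=1700: TC = 45,410×$34.67 + (45,410/1700.0)×221 + (1700.0/2)×0.32×$34.67 = $1,589,698.24.
EOQ at $34.36 = 1351.1 < 13000, so use break Q=13000: TC = 45,410×$34.36 + (45,410/13000.0)×221 + (13000.0/2)×0.32×$34.36 = $1,632,528.37.
Lowest total cost among the candidates is at Q = 1700.0.

TC* ≈ $1,589,698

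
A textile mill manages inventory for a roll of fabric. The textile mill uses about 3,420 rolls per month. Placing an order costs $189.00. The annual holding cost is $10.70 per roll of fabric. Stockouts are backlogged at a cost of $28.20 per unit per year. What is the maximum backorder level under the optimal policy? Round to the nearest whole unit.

S* ≈ 389 rolls

Annual demand D = 3,420 × 12 = 41,040.
With planned backorders, Q* = √(2DS/H) · √((H+B)/B).
√(2DS/H) = √(2 × 41,040 × 189 / 10.7) = 1204.086.
√((H+B)/B) = √((10.7+28.2)/28.2) = 1.1745.
Q* ≈ 1414.191.
S* = Q* · H/(H+B) = 1414.191 × 10.7/38.9 ≈ 388.993.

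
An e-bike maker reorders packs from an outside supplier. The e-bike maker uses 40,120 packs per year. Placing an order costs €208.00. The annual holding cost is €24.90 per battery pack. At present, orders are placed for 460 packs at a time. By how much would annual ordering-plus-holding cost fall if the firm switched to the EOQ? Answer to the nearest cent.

Extra cost ≈ €3,482.46 per year

EOQ = √(2DS/H) = √(2 × 40,120 × 208 / 24.9) ≈ 818.71.
Cost at Q* = (D/Q*)S + (Q*/2)H = √(2DSH) ≈ €20,385.76.
Cost at Q = 460: (40,120/460)×208 + (460/2)×24.9 = €18,141.22 + €5,727.00 = €23,868.22.
Excess = €23,868.22 − €20,385.76 = €3,482.46.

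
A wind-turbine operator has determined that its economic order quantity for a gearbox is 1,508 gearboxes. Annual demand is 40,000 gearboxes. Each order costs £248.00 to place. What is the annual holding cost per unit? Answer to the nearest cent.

Invert the EOQ relation Q*² = 2DS/H.
From Q* = √(2DS/H): H = 2DS / Q*² = 2 × 40,000 × 248 / 1,508² = 8.7245.

H ≈ £8.72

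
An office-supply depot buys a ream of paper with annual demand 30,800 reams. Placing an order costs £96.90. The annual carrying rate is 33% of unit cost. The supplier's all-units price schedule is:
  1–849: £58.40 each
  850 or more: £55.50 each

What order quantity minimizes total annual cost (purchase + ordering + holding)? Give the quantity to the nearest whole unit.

Q* ≈ 850 reams

Holding cost per unit per year at price C is H = 0.33·C.
For each price level, check whether its EOQ is feasible; otherwise the best quantity at that price is the breakpoint.
EOQ at £58.40 = 556.5 (feasible in tier 1): TC = 30,800×£58.40 + (30,800/556.5)×96.9 + (556.5/2)×0.33×£58.40 = £1,809,445.45.
EOQ at £55.50 = 570.9 < 850, so use break Q=850: TC = 30,800×£55.50 + (30,800/850.0)×96.9 + (850.0/2)×0.33×£55.50 = £1,720,695.07.
Lowest total cost is £1,720,695.07 at Q = 850.0.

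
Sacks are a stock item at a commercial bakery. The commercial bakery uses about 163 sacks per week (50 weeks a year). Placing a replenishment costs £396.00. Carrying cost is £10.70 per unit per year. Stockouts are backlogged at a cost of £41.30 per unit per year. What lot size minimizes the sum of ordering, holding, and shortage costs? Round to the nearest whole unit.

Q* ≈ 872 sacks

Annual demand D = 163 × 50 = 8,150.
With planned backorders, Q* = √(2DS/H) · √((H+B)/B).
√(2DS/H) = √(2 × 8,150 × 396 / 10.7) = 776.693.
√((H+B)/B) = √((10.7+41.3)/41.3) = 1.1221.
Q* ≈ 871.518.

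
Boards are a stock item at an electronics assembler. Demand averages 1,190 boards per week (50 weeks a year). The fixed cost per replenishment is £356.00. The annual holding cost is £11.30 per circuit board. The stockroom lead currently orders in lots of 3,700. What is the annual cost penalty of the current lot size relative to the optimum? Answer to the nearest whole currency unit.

Extra cost ≈ £4,750 per year

Annual demand D = 1,190 × 50 = 59,500.
EOQ = √(2DS/H) = √(2 × 59,500 × 356 / 11.3) ≈ 1936.24.
Cost at Q* = (D/Q*)S + (Q*/2)H = √(2DSH) ≈ £21,879.52.
Cost at Q = 3,700: (59,500/3,700)×356 + (3,700/2)×11.3 = £5,724.86 + £20,905.00 = £26,629.86.
Excess = £26,629.86 − £21,879.52 = £4,750.35.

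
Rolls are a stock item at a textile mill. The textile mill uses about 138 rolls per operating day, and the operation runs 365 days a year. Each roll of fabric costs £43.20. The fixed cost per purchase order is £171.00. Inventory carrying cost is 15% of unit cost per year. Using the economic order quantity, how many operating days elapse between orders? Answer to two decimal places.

Annual demand D = 138 × 365 = 50,370.
Holding cost H = 0.15 × £43.20 = £6.4800 per unit per year.
The optimal lot size = √(2DS/H) = √(2 × 50,370 × 171 / 6.48) ≈ 1630.47.
Cycle time = Q*/D × 365 = 1630.47 / 50,370 × 365 ≈ 11.815 days.

T ≈ 11.81 days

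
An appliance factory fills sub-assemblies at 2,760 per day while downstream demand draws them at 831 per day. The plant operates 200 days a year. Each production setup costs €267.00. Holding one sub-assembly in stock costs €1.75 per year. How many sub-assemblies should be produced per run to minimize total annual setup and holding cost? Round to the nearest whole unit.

Q* ≈ 8,518 sub-assemblies

Annual demand D = 831 × 200 = 166,200.
Production build-up factor (1 − d/p) = 1 − 831/2,760 = 0.6989.
Q* = √(2DS / (H(1 − d/p))) = √(2 × 166,200 × 267 / (1.75 × 0.6989)).
= √(88,750,800 / 1.2231) ≈ 8518.351.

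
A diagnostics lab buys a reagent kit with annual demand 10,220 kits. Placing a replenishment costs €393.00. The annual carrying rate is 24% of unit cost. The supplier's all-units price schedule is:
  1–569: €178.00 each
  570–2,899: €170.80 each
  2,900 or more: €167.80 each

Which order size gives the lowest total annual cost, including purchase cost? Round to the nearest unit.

Holding cost per unit per year at price C is H = 0.24·C.
Candidates are each tier's EOQ (if it falls in that tier) and each price-break quantity.
EOQ at €178.00 = 433.6 (feasible in tier 1): TC = 10,220×€178.00 + (10,220/433.6)×393 + (433.6/2)×0.24×€178.00 = €1,837,684.75.
EOQ at €170.80 = 442.7 < 570, so use break Q=570: TC = 10,220×€170.80 + (10,220/570.0)×393 + (570.0/2)×0.24×€170.80 = €1,764,305.14.
EOQ at €167.80 = 446.6 < 2900, so use break Q=2900: TC = 10,220×€167.80 + (10,220/2900.0)×393 + (2900.0/2)×0.24×€167.80 = €1,774,695.39.
Lowest total cost is €1,764,305.14 at Q = 570.0.

Q* ≈ 570 kits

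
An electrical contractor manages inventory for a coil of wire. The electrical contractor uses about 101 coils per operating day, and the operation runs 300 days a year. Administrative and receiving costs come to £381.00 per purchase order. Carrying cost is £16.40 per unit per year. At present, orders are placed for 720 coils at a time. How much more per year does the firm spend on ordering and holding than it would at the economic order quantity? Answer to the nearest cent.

Annual demand D = 101 × 300 = 30,300.
EOQ = √(2DS/H) = √(2 × 30,300 × 381 / 16.4) ≈ 1186.52.
Cost at Q* = (D/Q*)S + (Q*/2)H = √(2DSH) ≈ £19,459.01.
Cost at Q = 720: (30,300/720)×381 + (720/2)×16.4 = £16,033.75 + £5,904.00 = £21,937.75.
Excess = £21,937.75 − £19,459.01 = £2,478.74.

Extra cost ≈ £2,478.74 per year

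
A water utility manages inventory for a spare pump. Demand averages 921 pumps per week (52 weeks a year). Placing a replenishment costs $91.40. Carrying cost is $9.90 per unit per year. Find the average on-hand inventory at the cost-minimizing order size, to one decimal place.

Annual demand D = 921 × 52 = 47,892.
Q* = √(2DS/H) = √(2 × 47,892 × 91.4 / 9.9) ≈ 940.38.
Average inventory = Q*/2 ≈ 940.38 / 2 = 470.188.

Average inventory ≈ 470.2 pumps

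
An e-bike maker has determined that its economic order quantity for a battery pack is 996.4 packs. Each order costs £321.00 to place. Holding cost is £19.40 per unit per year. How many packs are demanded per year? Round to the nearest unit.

Squaring Q* = √(2DS/H) gives Q*² = 2DS/H.
From Q* = √(2DS/H): D = Q*²H / (2S) = 996.4² × 19.4 / (2 × 321) = 30000.890.

D ≈ 30,001 packs per year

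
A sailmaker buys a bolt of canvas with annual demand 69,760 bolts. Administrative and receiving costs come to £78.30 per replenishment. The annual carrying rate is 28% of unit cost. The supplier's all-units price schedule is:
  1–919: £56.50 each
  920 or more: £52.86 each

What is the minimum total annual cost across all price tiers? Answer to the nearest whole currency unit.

TC* ≈ £3,700,259

Holding cost per unit per year at price C is H = 0.28·C.
Evaluate total cost at each tier's feasible EOQ or, if the EOQ is below the tier, at the tier's minimum quantity.
EOQ at £56.50 = 831.0 (feasible in tier 1): TC = 69,760×£56.50 + (69,760/831.0)×78.3 + (831.0/2)×0.28×£56.50 = £3,954,586.26.
EOQ at £52.86 = 859.1 < 920, so use break Q=920: TC = 69,760×£52.86 + (69,760/920.0)×78.3 + (920.0/2)×0.28×£52.86 = £3,700,259.15.
Lowest total cost among the candidates is at Q = 920.0.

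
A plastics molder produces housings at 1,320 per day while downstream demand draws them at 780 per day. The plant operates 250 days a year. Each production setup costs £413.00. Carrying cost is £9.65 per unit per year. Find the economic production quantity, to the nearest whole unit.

Annual demand D = 780 × 250 = 195,000.
Production build-up factor (1 − d/p) = 1 − 780/1,320 = 0.4091.
Q* = √(2DS / (H(1 − d/p))) = √(2 × 195,000 × 413 / (9.65 × 0.4091)).
= √(161,070,000 / 3.9477) ≈ 6387.542.

Q* ≈ 6,388 housings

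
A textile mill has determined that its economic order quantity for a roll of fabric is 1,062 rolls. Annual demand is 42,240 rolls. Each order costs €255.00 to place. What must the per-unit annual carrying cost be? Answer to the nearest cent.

H ≈ €19.10

Invert the EOQ relation Q*² = 2DS/H.
From Q* = √(2DS/H): H = 2DS / Q*² = 2 × 42,240 × 255 / 1,062² = 19.1005.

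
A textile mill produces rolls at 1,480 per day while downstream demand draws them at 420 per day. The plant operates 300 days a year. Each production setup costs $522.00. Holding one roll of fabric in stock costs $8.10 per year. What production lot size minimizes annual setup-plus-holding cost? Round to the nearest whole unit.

Annual demand D = 420 × 300 = 126,000.
Production build-up factor (1 − d/p) = 1 − 420/1,480 = 0.7162.
Q* = √(2DS / (H(1 − d/p))) = √(2 × 126,000 × 522 / (8.1 × 0.7162)).
= √(131,544,000 / 5.8014) ≈ 4761.798.

Q* ≈ 4,762 rolls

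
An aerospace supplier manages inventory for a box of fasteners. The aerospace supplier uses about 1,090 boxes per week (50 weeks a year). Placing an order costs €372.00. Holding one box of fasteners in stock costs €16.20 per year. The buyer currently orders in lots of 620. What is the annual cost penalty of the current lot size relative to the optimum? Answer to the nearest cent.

Annual demand D = 1,090 × 50 = 54,500.
EOQ = √(2DS/H) = √(2 × 54,500 × 372 / 16.2) ≈ 1582.08.
Cost at Q* = (D/Q*)S + (Q*/2)H = √(2DSH) ≈ €25,629.62.
Cost at Q = 620: (54,500/620)×372 + (620/2)×16.2 = €32,700.00 + €5,022.00 = €37,722.00.
Excess = €37,722.00 − €25,629.62 = €12,092.38.

Extra cost ≈ €12,092.38 per year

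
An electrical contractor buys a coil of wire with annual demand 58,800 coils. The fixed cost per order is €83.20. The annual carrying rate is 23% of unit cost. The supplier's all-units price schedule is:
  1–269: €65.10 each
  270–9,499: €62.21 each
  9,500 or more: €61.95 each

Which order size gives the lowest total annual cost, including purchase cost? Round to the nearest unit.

Q* ≈ 827 coils

Holding cost per unit per year at price C is H = 0.23·C.
For each price level, check whether its EOQ is feasible; otherwise the best quantity at that price is the breakpoint.
Tier 1 (€65.10): EOQ = 808.4 exceeds tier's upper bound 269, so this tier is dominated.
EOQ at €62.21 = 826.9 (feasible in tier 2): TC = 58,800×€62.21 + (58,800/826.9)×83.2 + (826.9/2)×0.23×€62.21 = €3,669,780.03.
EOQ at €61.95 = 828.7 < 9500, so use break Q=9500: TC = 58,800×€61.95 + (58,800/9500.0)×83.2 + (9500.0/2)×0.23×€61.95 = €3,710,855.34.
Lowest total cost is €3,669,780.03 at Q = 826.9.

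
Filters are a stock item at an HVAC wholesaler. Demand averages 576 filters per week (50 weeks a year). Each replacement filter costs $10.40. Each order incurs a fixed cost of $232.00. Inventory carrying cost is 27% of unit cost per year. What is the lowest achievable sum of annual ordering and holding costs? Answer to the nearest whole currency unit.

TC* ≈ $6,126

Annual demand D = 576 × 50 = 28,800.
Holding cost H = 0.27 × $10.40 = $2.8080 per unit per year.
Q* = √(2DS/H) = √(2 × 28,800 × 232 / 2.808) ≈ 2181.51.
At the optimum the two cost components are equal, so total cost = 2·(Q*/2)H = Q*·H.
Minimum total = √(2DSH) = √(2 × 28,800 × 232 × 2.808) ≈ 6125.673.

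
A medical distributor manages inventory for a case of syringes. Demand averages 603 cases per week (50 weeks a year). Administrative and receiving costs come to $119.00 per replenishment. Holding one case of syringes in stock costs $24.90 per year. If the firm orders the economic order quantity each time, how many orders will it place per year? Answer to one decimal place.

Annual demand D = 603 × 50 = 30,150.
Q* = √(2DS/H) = √(2 × 30,150 × 119 / 24.9) ≈ 536.82.
Orders per year = D / Q* = 30,150 / 536.82 ≈ 56.164.

N ≈ 56.2 orders per year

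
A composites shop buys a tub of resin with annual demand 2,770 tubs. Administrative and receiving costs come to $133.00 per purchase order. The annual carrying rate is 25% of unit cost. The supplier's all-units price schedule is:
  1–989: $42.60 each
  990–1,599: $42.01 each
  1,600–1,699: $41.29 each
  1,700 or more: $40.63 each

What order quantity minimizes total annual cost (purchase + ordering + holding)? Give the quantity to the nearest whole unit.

Holding cost per unit per year at price C is H = 0.25·C.
For each price level, check whether its EOQ is feasible; otherwise the best quantity at that price is the breakpoint.
EOQ at $42.60 = 263.0 (feasible in tier 1): TC = 2,770×$42.60 + (2,770/263.0)×133 + (263.0/2)×0.25×$42.60 = $120,803.27.
EOQ at $42.01 = 264.9 < 990, so use break Q=990: TC = 2,770×$42.01 + (2,770/990.0)×133 + (990.0/2)×0.25×$42.01 = $121,938.57.
EOQ at $41.29 = 267.2 < 1600, so use break Q=1600: TC = 2,770×$41.29 + (2,770/1600.0)×133 + (1600.0/2)×0.25×$41.29 = $122,861.56.
EOQ at $40.63 = 269.3 < 1700, so use break Q=1700: TC = 2,770×$40.63 + (2,770/1700.0)×133 + (1700.0/2)×0.25×$40.63 = $121,395.69.
Lowest total cost is $120,803.27 at Q = 263.0.

Q* ≈ 263 tubs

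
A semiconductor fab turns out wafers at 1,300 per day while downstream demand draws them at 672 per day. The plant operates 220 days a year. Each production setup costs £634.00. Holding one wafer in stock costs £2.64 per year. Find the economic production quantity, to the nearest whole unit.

Annual demand D = 672 × 220 = 147,840.
Production build-up factor (1 − d/p) = 1 − 672/1,300 = 0.4831.
Q* = √(2DS / (H(1 − d/p))) = √(2 × 147,840 × 634 / (2.64 × 0.4831)).
= √(187,461,120 / 1.2753) ≈ 12123.988.

Q* ≈ 12,124 wafers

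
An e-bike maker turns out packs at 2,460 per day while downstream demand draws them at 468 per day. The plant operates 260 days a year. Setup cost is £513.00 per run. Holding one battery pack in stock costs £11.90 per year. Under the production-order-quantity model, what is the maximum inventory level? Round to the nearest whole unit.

Annual demand D = 468 × 260 = 121,680.
Production build-up factor (1 − d/p) = 1 − 468/2,460 = 0.8098.
Q* = √(2DS / (H(1 − d/p))) = √(2 × 121,680 × 513 / (11.9 × 0.8098)).
= √(124,843,680 / 9.6361) ≈ 3599.421.
Maximum inventory = Q*(1 − d/p) = 3599.421 × 0.8098 ≈ 2914.653.

I_max ≈ 2,915 packs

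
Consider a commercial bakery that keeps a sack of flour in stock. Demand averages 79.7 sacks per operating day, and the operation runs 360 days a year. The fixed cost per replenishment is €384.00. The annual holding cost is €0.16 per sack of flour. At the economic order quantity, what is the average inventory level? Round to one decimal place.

Average inventory ≈ 5,867.7 sacks

Annual demand D = 79.7 × 360 = 28,692.
EOQ = √(2DS/H) = √(2 × 28,692 × 384 / 0.16) ≈ 11735.48.
Average inventory = Q*/2 ≈ 11735.48 / 2 = 5867.742.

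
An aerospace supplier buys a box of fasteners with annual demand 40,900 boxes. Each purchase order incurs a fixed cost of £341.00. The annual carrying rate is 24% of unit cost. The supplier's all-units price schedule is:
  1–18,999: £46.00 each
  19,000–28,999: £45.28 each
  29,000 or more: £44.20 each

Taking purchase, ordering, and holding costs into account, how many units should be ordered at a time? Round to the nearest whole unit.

Holding cost per unit per year at price C is H = 0.24·C.
Candidates are each tier's EOQ (if it falls in that tier) and each price-break quantity.
EOQ at £46.00 = 1589.5 (feasible in tier 1): TC = 40,900×£46.00 + (40,900/1589.5)×341 + (1589.5/2)×0.24×£46.00 = £1,898,948.43.
EOQ at £45.28 = 1602.1 < 19000, so use break Q=19000: TC = 40,900×£45.28 + (40,900/19000.0)×341 + (19000.0/2)×0.24×£45.28 = £1,955,924.45.
EOQ at £44.20 = 1621.6 < 29000, so use break Q=29000: TC = 40,900×£44.20 + (40,900/29000.0)×341 + (29000.0/2)×0.24×£44.20 = £1,962,076.93.
Lowest total cost is £1,898,948.43 at Q = 1589.5.

Q* ≈ 1,590 boxes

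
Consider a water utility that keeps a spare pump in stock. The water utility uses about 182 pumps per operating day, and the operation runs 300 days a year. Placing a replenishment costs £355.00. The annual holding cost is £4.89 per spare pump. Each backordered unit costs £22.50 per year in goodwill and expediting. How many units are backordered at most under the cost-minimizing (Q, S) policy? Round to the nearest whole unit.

S* ≈ 555 pumps

Annual demand D = 182 × 300 = 54,600.
With planned backorders, Q* = √(2DS/H) · √((H+B)/B).
√(2DS/H) = √(2 × 54,600 × 355 / 4.89) = 2815.601.
√((H+B)/B) = √((4.89+22.5)/22.5) = 1.1033.
Q* ≈ 3106.532.
S* = Q* · H/(H+B) = 3106.532 × 4.89/27.39 ≈ 554.616.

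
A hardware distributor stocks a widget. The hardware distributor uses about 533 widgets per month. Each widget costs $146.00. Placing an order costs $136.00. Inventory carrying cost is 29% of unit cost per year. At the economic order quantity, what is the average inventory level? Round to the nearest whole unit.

Average inventory ≈ 101 widgets

Annual demand D = 533 × 12 = 6,396.
Holding cost H = 0.29 × $146.00 = $42.3400 per unit per year.
EOQ = √(2DS/H) = √(2 × 6,396 × 136 / 42.34) ≈ 202.70.
Average inventory = Q*/2 ≈ 202.70 / 2 = 101.352.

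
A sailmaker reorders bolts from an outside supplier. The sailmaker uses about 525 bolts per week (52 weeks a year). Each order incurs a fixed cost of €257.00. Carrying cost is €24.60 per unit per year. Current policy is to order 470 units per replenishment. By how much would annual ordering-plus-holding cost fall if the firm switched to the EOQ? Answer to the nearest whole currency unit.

Extra cost ≈ €2,130 per year

Annual demand D = 525 × 52 = 27,300.
EOQ = √(2DS/H) = √(2 × 27,300 × 257 / 24.6) ≈ 755.26.
Cost at Q* = (D/Q*)S + (Q*/2)H = √(2DSH) ≈ €18,579.35.
Cost at Q = 470: (27,300/470)×257 + (470/2)×24.6 = €14,927.87 + €5,781.00 = €20,708.87.
Excess = €20,708.87 − €18,579.35 = €2,129.53.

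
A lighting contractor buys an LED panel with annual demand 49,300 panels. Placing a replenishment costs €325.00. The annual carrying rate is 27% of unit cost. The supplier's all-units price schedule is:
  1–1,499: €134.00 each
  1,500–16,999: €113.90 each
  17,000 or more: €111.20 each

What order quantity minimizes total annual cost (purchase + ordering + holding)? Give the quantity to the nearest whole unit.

Q* ≈ 1,500 panels

Holding cost per unit per year at price C is H = 0.27·C.
Evaluate total cost at each tier's feasible EOQ or, if the EOQ is below the tier, at the tier's minimum quantity.
EOQ at €134.00 = 941.1 (feasible in tier 1): TC = 49,300×€134.00 + (49,300/941.1)×325 + (941.1/2)×0.27×€134.00 = €6,640,249.79.
EOQ at €113.90 = 1020.8 < 1500, so use break Q=1500: TC = 49,300×€113.90 + (49,300/1500.0)×325 + (1500.0/2)×0.27×€113.90 = €5,649,016.42.
EOQ at €111.20 = 1033.1 < 17000, so use break Q=17000: TC = 49,300×€111.20 + (49,300/17000.0)×325 + (17000.0/2)×0.27×€111.20 = €5,738,306.50.
Lowest total cost is €5,649,016.42 at Q = 1500.0.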